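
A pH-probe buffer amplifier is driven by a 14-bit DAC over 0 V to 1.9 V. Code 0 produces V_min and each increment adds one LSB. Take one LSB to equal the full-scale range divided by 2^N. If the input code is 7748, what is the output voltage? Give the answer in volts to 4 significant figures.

0.8985 V

Span = 1.9 V. LSB = 1.9 V / 2^14.
V_out = V_min + code × LSB = 0 V + 7748 × 1.9 V / 16384
      = 0 V + 0.898511 V = 0.898511 V.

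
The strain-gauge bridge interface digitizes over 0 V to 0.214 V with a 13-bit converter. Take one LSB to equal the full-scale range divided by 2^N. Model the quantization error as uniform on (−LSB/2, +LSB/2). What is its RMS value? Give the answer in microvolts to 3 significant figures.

7.54 µV

Full-scale range = 0.214 V.
LSB = 0.214 V ÷ 2^13 = 0.214/8192 V = 26.123 µV.
For a uniform distribution on [−LSB/2, +LSB/2], V_rms = LSB/√12 = 26.123 µV/3.4641 = 7.54 µV.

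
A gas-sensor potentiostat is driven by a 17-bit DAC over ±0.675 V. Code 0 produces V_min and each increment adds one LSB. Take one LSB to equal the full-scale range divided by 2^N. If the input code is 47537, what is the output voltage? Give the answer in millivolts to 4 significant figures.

Full-scale range = 0.675 V − (-0.675 V) = 1.35 V. LSB = 1.35 V / 2^17.
Output = V_min + (47537/131072) × range = -0.675 + 0.362679 × 1.35 V
      = -0.675 + 0.489616 = -0.185384 V.

-185.4 mV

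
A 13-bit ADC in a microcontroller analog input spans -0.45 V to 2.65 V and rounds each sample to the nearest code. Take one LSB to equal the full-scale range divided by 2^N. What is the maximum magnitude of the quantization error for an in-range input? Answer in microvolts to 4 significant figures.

Full-scale range = 2.65 V − (-0.45 V) = 3.1 V.
LSB = 3.1 V ÷ 2^13 = 3.1/8192 V = 378.418 µV.
A rounding quantizer has |error| ≤ LSB/2 = 189.2 µV.

189.2 µV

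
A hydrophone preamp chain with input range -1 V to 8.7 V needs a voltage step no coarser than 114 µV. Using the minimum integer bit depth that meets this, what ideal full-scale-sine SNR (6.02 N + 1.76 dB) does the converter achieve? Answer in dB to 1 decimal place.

The full-scale span is 8.7 − (-1) = 9.7 V.
Need 2^N ≥ 9.7 V / 114 µV = 85090 → N_min = 17.
SNR = 6.02 × 17 + 1.76 = 104.10 dB.

104.1 dB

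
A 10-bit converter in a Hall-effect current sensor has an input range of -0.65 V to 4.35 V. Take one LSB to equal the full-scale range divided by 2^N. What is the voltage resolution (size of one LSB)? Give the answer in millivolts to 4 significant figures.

4.883 mV

Span: 4.35 V − (-0.65 V) = 5 V.
2^10 = 1024 levels.
LSB = 5 V / 2^10 = 4.883 mV.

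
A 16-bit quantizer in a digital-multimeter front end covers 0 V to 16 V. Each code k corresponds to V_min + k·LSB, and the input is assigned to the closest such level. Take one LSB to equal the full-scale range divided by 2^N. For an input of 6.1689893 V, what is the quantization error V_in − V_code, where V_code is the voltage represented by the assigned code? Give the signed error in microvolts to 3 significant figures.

Range is 16 V. LSB = 16 V / 2^16 ≈ 244.1 µV.
(6.1689893 − (0)) / LSB = 6.1689893 × 65536/16 = 25268.1802. Nearest integer: k = 25268.
Reconstructed level: 0 + 25268 × 16/65536 V = 6.1689453125 V.
V_in − V_code = 6.1689893 − (6.1689453125) = +44.0 µV.

+44.0 µV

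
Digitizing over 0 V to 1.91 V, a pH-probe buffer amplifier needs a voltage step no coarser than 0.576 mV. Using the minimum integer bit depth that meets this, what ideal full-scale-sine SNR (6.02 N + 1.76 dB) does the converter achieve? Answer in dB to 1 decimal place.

Full-scale range = 1.91 V.
1.91 V / 0.576 mV = 3316. Since 2^11 = 2048 and 2^12 = 4096, N = 12.
Ideal SNR at N = 12: 6.02·12 + 1.76 = 74.0 dB.

74.0 dB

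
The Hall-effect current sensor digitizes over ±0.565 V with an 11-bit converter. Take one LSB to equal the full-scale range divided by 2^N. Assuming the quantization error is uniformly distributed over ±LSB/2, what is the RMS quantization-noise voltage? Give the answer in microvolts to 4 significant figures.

Span: 0.565 V − (-0.565 V) = 1.13 V.
LSB = 1.13 V ÷ 2^11 = 1.13/2048 V = 0.551758 mV.
For a uniform distribution on [−LSB/2, +LSB/2], V_rms = LSB/√12 = 0.551758 mV/3.4641 = 159.3 µV.

159.3 µV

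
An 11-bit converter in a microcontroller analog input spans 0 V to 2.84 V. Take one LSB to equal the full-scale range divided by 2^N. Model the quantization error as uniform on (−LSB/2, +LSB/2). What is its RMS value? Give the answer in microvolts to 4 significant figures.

V_FS = 2.84 V.
LSB = 2.84 V ÷ 2^11 = 2.84/2048 V = 1.38672 mV.
RMS of a uniform error over width LSB is LSB/√12 = 400.3 µV.

400.3 µV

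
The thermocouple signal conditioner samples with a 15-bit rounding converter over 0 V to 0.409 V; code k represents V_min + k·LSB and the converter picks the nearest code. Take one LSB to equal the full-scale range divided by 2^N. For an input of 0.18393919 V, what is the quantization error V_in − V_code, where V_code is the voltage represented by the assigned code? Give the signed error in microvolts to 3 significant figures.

−3.47 µV

V_FS = 0.409 V. LSB = 0.409 V / 2^15 ≈ 12.48 µV.
(0.18393919 − (0)) / LSB = 0.18393919 × 32768/0.409 = 14736.7222. Nearest integer: k = 14737.
Reconstructed level: 0 + 14737 × 0.409/32768 V = 0.18394265747 V.
Error = V_in − V_code = 0.18393919 − (0.18394265747) = −3.47 µV.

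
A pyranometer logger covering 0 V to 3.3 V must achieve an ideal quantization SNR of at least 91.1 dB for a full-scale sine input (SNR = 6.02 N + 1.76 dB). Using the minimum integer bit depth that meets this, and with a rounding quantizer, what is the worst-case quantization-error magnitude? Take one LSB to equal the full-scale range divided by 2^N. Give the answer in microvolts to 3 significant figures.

Span = 3.3 V.
6.02 N + 1.76 ≥ 91.1 gives N ≥ 14.841, so the minimum integer is 15.
Step size = 3.3/32768 V = 100.71 µV.
Half an LSB is 50.4 µV.

50.4 µV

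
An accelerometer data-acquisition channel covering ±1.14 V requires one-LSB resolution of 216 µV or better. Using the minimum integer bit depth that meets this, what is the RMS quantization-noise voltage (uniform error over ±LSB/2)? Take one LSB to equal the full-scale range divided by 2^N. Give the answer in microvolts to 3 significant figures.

40.2 µV

The full-scale span is 1.14 − (-1.14) = 2.28 V.
2.28 V / 216 µV = 10560. Since 2^13 = 8192 and 2^14 = 16384, N = 14.
One LSB is 2.28 V / 16384 = 139.16 µV.
σ_q = LSB/√12 = 139.16 µV/3.4641 = 40.2 µV.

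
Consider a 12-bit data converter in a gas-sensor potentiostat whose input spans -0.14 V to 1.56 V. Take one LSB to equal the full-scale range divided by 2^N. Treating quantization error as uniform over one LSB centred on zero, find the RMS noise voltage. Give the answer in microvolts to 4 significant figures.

Full-scale range = 1.56 V − (-0.14 V) = 1.7 V.
LSB = 1.7 V ÷ 2^12 = 1.7/4096 V = 415.039 µV.
σ_q = LSB/√12 = 415.039 µV/3.4641 = 119.8 µV.

119.8 µV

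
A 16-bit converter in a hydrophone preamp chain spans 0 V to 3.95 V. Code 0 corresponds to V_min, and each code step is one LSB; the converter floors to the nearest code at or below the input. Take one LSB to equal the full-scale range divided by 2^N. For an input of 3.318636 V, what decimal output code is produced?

Span = 3.95 V. LSB = 3.95 V / 2^16 ≈ 60.27 µV.
V_in − V_min = 3.318636 − (0) = 3.318636 V.
Divide by LSB: 3.318636 × 65536/3.95 = 55060.7921.
Truncating gives code 55060.

55060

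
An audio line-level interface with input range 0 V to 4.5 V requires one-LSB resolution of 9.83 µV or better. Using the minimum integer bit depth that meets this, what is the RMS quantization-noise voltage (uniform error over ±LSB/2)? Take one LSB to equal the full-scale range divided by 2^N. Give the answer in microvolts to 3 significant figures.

V_FS = 4.5 V.
Required number of levels: 4.5/9.83 µV = 457780; smallest N with 2^N ≥ that is 19.
One LSB is 4.5 V / 524288 = 8.5831 µV.
V_rms = LSB/√12 = 2.48 µV.

2.48 µV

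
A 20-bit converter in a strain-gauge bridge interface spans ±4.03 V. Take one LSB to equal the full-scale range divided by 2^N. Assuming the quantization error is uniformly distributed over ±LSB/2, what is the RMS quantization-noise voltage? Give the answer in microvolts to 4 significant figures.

Full-scale range = 4.03 V − (-4.03 V) = 8.06 V.
One LSB is 8.06 V / 1048576 = 7.68661 µV.
RMS of a uniform error over width LSB is LSB/√12 = 2.219 µV.

2.219 µV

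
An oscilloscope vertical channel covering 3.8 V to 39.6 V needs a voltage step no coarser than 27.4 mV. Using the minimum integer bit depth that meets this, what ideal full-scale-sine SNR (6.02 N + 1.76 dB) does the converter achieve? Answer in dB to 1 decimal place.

The full-scale span is 39.6 − (3.8) = 35.8 V.
Need 2^N ≥ 35.8 V / 27.4 mV = 1307 → N_min = 11.
6.02(11) + 1.76 = 67.98 dB.

68.0 dB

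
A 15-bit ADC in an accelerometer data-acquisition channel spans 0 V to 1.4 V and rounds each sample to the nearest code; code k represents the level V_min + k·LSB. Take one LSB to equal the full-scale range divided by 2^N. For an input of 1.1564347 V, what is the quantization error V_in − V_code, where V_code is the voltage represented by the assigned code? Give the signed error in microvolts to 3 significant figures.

+7.70 µV

Range is 1.4 V. LSB = 1.4 V / 2^15 ≈ 42.72 µV.
Position in LSBs: (1.1564347 − (0)) × 32768/1.4 = 27067.1802; rounding gives k = 27067.
V_code = V_min + k × range/2^15 = 0 + 27067 × 1.4/32768 = 1.1564270020 V.
e = 1.1564347 − (1.1564270020) = +7.70 µV.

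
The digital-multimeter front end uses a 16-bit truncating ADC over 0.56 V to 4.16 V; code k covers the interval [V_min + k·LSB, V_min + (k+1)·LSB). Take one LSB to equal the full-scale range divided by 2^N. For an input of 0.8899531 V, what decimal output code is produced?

6006

Span: 4.16 V − (0.56 V) = 3.6 V. LSB = 3.6 V / 2^16 ≈ 54.93 µV.
code = ⌊(V_in − V_min)/LSB⌋ = ⌊(V_in − V_min) × 2^16 / range⌋
     = ⌊(0.8899531 − (0.56)) × 65536 / 3.6⌋ = ⌊0.3299531 × 65536/3.6⌋
     = ⌊6006.613⌋ = 6006.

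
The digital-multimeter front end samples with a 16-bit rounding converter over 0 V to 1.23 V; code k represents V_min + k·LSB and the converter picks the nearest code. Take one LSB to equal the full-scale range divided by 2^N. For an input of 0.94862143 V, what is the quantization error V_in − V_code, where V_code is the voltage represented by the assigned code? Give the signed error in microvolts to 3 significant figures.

Range is 1.23 V. LSB = 1.23 V / 2^16 ≈ 18.77 µV.
(0.94862143 − (0)) / LSB = 0.94862143 × 65536/1.23 = 50543.7838. Nearest integer: k = 50544.
Reconstructed level: 0 + 50544 × 1.23/65536 V = 0.94862548828 V.
V_in − V_code = 0.94862143 − (0.94862548828) = −4.06 µV.

−4.06 µV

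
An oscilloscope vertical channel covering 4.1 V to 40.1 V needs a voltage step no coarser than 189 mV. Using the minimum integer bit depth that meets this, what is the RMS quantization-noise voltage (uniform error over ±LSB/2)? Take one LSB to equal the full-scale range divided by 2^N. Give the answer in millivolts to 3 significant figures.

Full-scale range = 40.1 V − (4.1 V) = 36 V.
36 V / 189 mV = 190.5. Since 2^7 = 128 and 2^8 = 256, N = 8.
LSB = 36 V / 2^8 = 140.63 mV.
σ_q = LSB/√12 = 140.63 mV/3.4641 = 40.6 mV.

40.6 mV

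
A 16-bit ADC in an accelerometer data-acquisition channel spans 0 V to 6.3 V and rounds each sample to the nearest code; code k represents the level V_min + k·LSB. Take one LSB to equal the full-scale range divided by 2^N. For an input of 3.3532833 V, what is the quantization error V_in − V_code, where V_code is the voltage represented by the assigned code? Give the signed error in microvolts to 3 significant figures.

Range is 6.3 V. LSB = 6.3 V / 2^16 ≈ 96.13 µV.
Position in LSBs: (3.3532833 − (0)) × 65536/6.3 = 34882.6626; rounding gives k = 34883.
Reconstructed level: 0 + 34883 × 6.3/65536 V = 3.3533157349 V.
V_in − V_code = 3.3532833 − (3.3533157349) = −32.4 µV.

−32.4 µV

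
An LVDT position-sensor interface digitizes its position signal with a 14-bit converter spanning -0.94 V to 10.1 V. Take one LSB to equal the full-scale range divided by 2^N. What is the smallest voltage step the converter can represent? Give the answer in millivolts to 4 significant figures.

Span: 10.1 V − (-0.94 V) = 11.04 V.
2^14 = 16384 levels.
One LSB is 11.04 V / 16384 = 0.6738 mV.

0.6738 mV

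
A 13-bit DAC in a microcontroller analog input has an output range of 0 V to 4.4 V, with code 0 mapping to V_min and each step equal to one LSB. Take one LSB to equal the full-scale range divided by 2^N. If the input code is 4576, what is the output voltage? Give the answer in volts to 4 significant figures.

2.458 V

V_FS = 4.4 V. LSB = 4.4 V / 2^13.
Output = V_min + (4576/8192) × range = 0 + 0.558594 × 4.4 V
      = 0 + 2.45781 = 2.45781 V.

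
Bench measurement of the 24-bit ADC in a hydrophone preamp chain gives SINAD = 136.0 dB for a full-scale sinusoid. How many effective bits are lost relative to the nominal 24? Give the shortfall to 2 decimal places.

1.70 bits

ENOB = (SINAD − 1.76)/6.02 = (136.0 − 1.76)/6.02 = 22.2990 bits.
Lost resolution: 24 − 22.2990 = 1.7010 bits.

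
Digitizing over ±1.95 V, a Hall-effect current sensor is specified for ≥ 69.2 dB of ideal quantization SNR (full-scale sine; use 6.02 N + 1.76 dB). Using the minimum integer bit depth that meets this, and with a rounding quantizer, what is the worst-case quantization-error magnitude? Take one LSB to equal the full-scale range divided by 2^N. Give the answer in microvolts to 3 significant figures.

Full-scale range = 1.95 V − (-1.95 V) = 3.9 V.
Solving 6.02 N ≥ 69.2 − 1.76: N ≥ 11.203. Round up → N = 12.
LSB = 3.9 V ÷ 2^12 = 3.9/4096 V = 0.95215 mV.
|e|_max = LSB/2 = 476 µV.

476 µV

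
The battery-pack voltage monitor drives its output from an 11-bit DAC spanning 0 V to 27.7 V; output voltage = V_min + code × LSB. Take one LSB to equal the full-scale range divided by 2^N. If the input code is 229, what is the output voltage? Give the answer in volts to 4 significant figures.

Full-scale range = 27.7 V. LSB = 27.7 V / 2^11.
V_out = V_min + code × LSB = 0 V + 229 × 27.7 V / 2048
      = 0 V + 3.09731 V = 3.09731 V.

3.097 V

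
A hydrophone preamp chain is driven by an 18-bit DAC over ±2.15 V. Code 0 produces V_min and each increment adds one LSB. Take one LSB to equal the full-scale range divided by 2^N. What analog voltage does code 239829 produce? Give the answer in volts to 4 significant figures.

1.784 V

Range = 2.15 − (-2.15) = 4.3 V. LSB = 4.3 V / 2^18.
Output = V_min + (239829/262144) × range = -2.15 + 0.914875 × 4.3 V
      = -2.15 V + 3.93396 V = 1.78396 V.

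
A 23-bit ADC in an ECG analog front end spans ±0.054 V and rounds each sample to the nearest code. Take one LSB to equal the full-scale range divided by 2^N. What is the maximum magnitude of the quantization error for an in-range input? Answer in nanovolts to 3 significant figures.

Span: 0.054 V − (-0.054 V) = 0.108 V.
One LSB is 0.108 V / 8388608 = 12.875 nV.
A rounding quantizer has |error| ≤ LSB/2 = 6.44 nV.

6.44 nV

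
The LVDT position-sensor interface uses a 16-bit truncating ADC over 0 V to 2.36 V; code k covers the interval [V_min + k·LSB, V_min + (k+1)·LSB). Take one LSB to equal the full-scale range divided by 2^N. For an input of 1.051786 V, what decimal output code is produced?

Range is 2.36 V. LSB = 2.36 V / 2^16 ≈ 36.01 µV.
code = ⌊(V_in − V_min)/LSB⌋ = ⌊(V_in − V_min) × 2^16 / range⌋
     = ⌊(1.051786 − (0)) × 65536 / 2.36⌋ = ⌊1.051786 × 65536/2.36⌋
     = ⌊29207.562⌋ = 29207.

29207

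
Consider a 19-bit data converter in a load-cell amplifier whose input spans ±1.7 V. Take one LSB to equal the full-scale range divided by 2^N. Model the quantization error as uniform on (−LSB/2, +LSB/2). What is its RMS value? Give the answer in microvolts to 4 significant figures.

Range = 1.7 − (-1.7) = 3.4 V.
One LSB is 3.4 V / 524288 = 6.48499 µV.
RMS of a uniform error over width LSB is LSB/√12 = 1.872 µV.

1.872 µV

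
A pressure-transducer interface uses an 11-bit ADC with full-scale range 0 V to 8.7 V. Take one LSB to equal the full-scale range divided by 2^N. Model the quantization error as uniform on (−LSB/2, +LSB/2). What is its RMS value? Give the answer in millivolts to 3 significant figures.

Range is 8.7 V.
Step size = 8.7/2048 V = 4.2480 mV.
V_rms = LSB/√12 = 4.2480 mV / √12 = 1.23 mV.

1.23 mV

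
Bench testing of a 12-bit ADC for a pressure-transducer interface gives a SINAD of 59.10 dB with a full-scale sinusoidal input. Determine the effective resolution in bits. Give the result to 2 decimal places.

9.52 bits

(59.10 − 1.76) / 6.02 = 57.34/6.02 = 9.5249 effective bits.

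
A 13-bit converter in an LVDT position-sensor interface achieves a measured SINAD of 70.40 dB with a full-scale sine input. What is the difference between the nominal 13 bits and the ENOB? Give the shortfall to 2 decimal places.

ENOB = (SINAD − 1.76)/6.02 = (70.40 − 1.76)/6.02 = 11.4020 bits.
13 − 11.4020 = 1.60 bits below nominal.

1.60 bits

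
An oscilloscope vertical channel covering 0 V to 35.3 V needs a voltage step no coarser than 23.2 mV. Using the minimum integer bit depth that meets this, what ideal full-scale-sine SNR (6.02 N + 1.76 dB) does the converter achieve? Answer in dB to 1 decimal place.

68.0 dB

Range is 35.3 V.
Required number of levels: 35.3/23.2 mV = 1521.6; smallest N with 2^N ≥ that is 11.
SNR = 6.02 × 11 + 1.76 = 67.98 dB.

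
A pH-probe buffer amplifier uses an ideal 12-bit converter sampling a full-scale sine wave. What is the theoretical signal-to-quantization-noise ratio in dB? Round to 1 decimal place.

SNR = 6.02·12 + 1.76 = 74.00 dB.

74.0 dB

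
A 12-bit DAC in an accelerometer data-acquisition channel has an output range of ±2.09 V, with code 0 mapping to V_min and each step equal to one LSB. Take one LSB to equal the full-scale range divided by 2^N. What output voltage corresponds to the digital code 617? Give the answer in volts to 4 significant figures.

-1.460 V

Span: 2.09 V − (-2.09 V) = 4.18 V. LSB = 4.18 V / 2^12.
Output = V_min + (617/4096) × range = -2.09 + 0.150635 × 4.18 V
      = -2.09 V + 0.629653 V = -1.46035 V.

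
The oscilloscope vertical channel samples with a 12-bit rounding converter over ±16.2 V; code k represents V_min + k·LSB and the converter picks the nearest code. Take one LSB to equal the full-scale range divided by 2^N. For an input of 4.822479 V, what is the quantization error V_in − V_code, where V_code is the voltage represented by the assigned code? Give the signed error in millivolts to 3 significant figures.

The full-scale span is 16.2 − (-16.2) = 32.4 V. LSB = 32.4 V / 2^12 ≈ 7.910 mV.
Position in LSBs: (4.822479 − (-16.2)) × 4096/32.4 = 2657.6566; rounding gives k = 2658.
V_code = V_min + k × range/2^12 = -16.2 + 2658 × 32.4/4096 = 4.825195313 V.
e = 4.822479 − (4.825195313) = −2.72 mV.

−2.72 mV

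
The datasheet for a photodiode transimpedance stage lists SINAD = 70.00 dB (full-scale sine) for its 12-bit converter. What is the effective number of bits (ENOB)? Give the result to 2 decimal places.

11.34 bits

Inverting SNR = 6.02 N + 1.76: N_eff = (70.00 − 1.76)/6.02 = 11.3355.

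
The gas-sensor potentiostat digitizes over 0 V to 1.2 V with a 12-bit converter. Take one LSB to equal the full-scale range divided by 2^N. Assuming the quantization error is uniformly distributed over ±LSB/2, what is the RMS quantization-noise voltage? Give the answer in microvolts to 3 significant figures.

84.6 µV

Span = 1.2 V.
One LSB is 1.2 V / 4096 = 292.97 µV.
For a uniform distribution on [−LSB/2, +LSB/2], V_rms = LSB/√12 = 292.97 µV/3.4641 = 84.6 µV.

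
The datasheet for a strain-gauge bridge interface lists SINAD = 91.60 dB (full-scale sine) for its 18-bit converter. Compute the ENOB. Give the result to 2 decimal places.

ENOB = (91.60 − 1.76)/6.02 = 14.9236 bits.

14.92 bits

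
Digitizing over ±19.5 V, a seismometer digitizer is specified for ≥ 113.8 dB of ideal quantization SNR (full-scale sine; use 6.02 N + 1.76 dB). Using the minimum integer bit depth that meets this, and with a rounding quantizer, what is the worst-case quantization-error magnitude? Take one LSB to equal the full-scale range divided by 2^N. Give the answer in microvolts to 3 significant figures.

37.2 µV

Range = 19.5 − (-19.5) = 39 V.
Solving 6.02 N ≥ 113.8 − 1.76: N ≥ 18.611. Round up → N = 19.
LSB = 39 V ÷ 2^19 = 39/524288 V = 74.387 µV.
Half an LSB is 37.2 µV.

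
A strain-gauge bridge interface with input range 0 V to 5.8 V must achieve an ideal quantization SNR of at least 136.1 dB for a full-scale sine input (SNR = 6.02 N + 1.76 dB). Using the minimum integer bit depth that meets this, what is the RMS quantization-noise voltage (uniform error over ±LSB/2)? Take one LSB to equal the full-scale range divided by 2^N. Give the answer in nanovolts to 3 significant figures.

V_FS = 5.8 V.
N ≥ (136.1 − 1.76)/6.02 = 22.316 → N_min = 23.
One LSB is 5.8 V / 8388608 = 0.69141 µV.
σ_q = LSB/√12 = 0.69141 µV/3.4641 = 200 nV.

200 nV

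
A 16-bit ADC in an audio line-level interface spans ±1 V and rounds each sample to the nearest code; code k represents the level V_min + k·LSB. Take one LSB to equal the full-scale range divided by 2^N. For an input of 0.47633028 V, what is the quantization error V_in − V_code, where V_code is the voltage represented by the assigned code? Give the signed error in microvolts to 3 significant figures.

Span: 1 V − (-1 V) = 2 V. LSB = 2 V / 2^16 ≈ 30.52 µV.
Position in LSBs: (0.47633028 − (-1)) × 65536/2 = 48376.3906; rounding gives k = 48376.
V_code = -1 + (48376/65536) × 2 = 0.47631835938 V.
Error = V_in − V_code = 0.47633028 − (0.47631835938) = +11.9 µV.

+11.9 µV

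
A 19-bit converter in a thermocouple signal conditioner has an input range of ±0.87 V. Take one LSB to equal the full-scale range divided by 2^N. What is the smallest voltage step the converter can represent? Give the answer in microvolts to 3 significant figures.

3.32 µV

Span: 0.87 V − (-0.87 V) = 1.74 V.
2^19 = 524288 levels.
LSB = 1.74 V ÷ 2^19 = 1.74/524288 V = 3.32 µV.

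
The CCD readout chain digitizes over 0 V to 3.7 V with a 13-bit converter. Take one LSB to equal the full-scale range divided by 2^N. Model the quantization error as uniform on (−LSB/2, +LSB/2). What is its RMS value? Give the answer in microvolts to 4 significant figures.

V_FS = 3.7 V.
Step size = 3.7/8192 V = 451.660 µV.
σ_q = LSB/√12 = 451.660 µV/3.4641 = 130.4 µV.

130.4 µV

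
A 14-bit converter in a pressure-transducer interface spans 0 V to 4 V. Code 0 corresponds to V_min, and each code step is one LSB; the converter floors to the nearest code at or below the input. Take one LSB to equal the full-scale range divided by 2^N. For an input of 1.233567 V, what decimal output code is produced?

Full-scale range = 4 V. LSB = 4 V / 2^14 ≈ 244.1 µV.
V_in − V_min = 1.233567 − (0) = 1.233567 V.
Divide by LSB: 1.233567 × 16384/4 = 5052.6904.
Truncating gives code 5052.

5052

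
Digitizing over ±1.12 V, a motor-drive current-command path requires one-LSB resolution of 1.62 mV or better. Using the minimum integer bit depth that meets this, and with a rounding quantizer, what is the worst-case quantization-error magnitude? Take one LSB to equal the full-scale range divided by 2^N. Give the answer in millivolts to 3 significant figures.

0.547 mV

Full-scale range = 1.12 V − (-1.12 V) = 2.24 V.
Levels needed ≥ 2.24/1.62 mV = 1383. 2^11 = 2048 suffices, so N_min = 11.
LSB = 2.24 V / 2^11 = 1.0938 mV.
Half an LSB is 0.547 mV.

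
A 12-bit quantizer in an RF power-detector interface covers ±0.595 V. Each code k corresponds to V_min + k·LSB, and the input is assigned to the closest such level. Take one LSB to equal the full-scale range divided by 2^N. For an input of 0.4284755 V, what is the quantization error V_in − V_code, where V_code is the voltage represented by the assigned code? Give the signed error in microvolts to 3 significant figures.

−52.3 µV

Span: 0.595 V − (-0.595 V) = 1.19 V. LSB = 1.19 V / 2^12 ≈ 290.5 µV.
(0.4284755 − (-0.595)) / LSB = 1.0234755 × 4096/1.19 = 3522.8199. Nearest integer: k = 3523.
Reconstructed level: -0.595 + 3523 × 1.19/4096 V = 0.4285278320 V.
e = 0.4284755 − (0.4285278320) = −52.3 µV.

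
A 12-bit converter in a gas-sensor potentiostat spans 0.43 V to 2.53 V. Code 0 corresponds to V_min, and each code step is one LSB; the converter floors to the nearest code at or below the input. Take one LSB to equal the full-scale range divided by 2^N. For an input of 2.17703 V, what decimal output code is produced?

Span: 2.53 V − (0.43 V) = 2.1 V. LSB = 2.1 V / 2^12 ≈ 0.5127 mV.
code = ⌊(V_in − V_min)/LSB⌋ = ⌊(V_in − V_min) × 2^12 / range⌋
     = ⌊(2.17703 − (0.43)) × 4096 / 2.1⌋ = ⌊1.74703 × 4096/2.1⌋
     = ⌊3407.540⌋ = 3407.

3407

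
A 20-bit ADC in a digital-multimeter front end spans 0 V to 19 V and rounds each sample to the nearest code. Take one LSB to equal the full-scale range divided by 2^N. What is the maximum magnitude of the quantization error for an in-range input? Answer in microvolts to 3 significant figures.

9.06 µV

Range is 19 V.
LSB = 19 V ÷ 2^20 = 19/1048576 V = 18.120 µV.
Worst-case error for round-to-nearest is half an LSB: 9.06 µV.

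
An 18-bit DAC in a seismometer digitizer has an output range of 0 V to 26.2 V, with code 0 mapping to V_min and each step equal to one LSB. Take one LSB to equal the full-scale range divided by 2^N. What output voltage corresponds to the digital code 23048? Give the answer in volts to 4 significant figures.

Span = 26.2 V. LSB = 26.2 V / 2^18.
V_out = 0 + 23048 × (26.2/262144) V
      = 0 V + 2.30353 V = 2.30353 V.

2.304 V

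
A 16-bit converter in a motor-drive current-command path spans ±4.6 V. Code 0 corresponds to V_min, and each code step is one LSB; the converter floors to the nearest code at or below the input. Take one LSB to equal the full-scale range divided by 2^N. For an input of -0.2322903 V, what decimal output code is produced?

Range = 4.6 − (-4.6) = 9.2 V. LSB = 9.2 V / 2^16 ≈ 140.4 µV.
(V_in − V_min) × 2^16/range = (-0.2322903 − (-4.6)) × 65536/9.2 = 31113.285.
Floor → code = 31113.

31113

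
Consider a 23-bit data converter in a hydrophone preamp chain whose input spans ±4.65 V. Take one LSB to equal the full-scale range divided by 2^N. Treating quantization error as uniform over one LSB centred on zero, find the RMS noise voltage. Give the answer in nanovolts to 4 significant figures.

Span: 4.65 V − (-4.65 V) = 9.3 V.
LSB = 9.3 V / 2^23 = 1.10865 µV.
σ_q = LSB/√12 = 1.10865 µV/3.4641 = 320.0 nV.

320.0 nV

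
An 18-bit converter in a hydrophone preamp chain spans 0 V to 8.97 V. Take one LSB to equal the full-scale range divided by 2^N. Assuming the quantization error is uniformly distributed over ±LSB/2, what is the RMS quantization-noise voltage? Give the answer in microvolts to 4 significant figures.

9.878 µV

V_FS = 8.97 V.
One LSB is 8.97 V / 262144 = 34.2178 µV.
For a uniform distribution on [−LSB/2, +LSB/2], V_rms = LSB/√12 = 34.2178 µV/3.4641 = 9.878 µV.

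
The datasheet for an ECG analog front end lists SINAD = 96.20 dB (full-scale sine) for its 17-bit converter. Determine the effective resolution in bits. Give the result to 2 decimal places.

ENOB = (96.20 − 1.76)/6.02 = 15.6877 bits.

15.69 bits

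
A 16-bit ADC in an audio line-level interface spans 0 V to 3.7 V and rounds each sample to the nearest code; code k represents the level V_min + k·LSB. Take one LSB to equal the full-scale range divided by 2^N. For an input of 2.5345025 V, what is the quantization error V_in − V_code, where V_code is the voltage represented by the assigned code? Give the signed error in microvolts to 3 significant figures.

+11.5 µV

Span = 3.7 V. LSB = 3.7 V / 2^16 ≈ 56.46 µV.
Position in LSBs: (2.5345025 − (0)) × 65536/3.7 = 44892.2043; rounding gives k = 44892.
V_code = 0 + (44892/65536) × 3.7 = 2.5344909668 V.
e = 2.5345025 − (2.5344909668) = +11.5 µV.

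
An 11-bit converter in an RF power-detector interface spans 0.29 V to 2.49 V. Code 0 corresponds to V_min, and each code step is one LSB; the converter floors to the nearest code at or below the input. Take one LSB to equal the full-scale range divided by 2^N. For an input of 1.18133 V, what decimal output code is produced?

829

Full-scale range = 2.49 V − (0.29 V) = 2.2 V. LSB = 2.2 V / 2^11 ≈ 1.074 mV.
(V_in − V_min) × 2^11/range = (1.18133 − (0.29)) × 2048/2.2 = 829.747.
Floor → code = 829.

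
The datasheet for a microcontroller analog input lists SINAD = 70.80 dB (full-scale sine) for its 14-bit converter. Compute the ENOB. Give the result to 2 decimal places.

ENOB = (70.80 − 1.76)/6.02 = 11.4684 bits.

11.47 bits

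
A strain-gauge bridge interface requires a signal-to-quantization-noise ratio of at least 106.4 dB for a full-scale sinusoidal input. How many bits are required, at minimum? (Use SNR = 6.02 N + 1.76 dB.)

18 bits

6.02 N + 1.76 ≥ 106.4 gives N ≥ 17.382, so the minimum integer is 18.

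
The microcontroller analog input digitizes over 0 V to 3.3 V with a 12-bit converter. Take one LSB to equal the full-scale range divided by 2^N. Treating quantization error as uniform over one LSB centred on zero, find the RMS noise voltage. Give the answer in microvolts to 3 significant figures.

233 µV

Full-scale range = 3.3 V.
LSB = 3.3 V ÷ 2^12 = 3.3/4096 V = 0.80566 mV.
For a uniform distribution on [−LSB/2, +LSB/2], V_rms = LSB/√12 = 0.80566 mV/3.4641 = 233 µV.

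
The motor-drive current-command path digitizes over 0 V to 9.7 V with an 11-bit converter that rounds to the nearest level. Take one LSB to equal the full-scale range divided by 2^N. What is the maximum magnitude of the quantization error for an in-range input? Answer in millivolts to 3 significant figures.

2.37 mV

Span = 9.7 V.
LSB = 9.7 V ÷ 2^11 = 9.7/2048 V = 4.7363 mV.
Worst-case error for round-to-nearest is half an LSB: 2.37 mV.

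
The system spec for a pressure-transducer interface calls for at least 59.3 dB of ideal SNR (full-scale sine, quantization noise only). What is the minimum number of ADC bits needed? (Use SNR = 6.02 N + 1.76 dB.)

10 bits

Solving 6.02 N ≥ 59.3 − 1.76: N ≥ 9.558. Round up → N = 10.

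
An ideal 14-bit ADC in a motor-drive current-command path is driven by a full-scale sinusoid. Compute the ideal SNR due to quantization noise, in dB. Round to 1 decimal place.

86.0 dB

6.02(14) + 1.76 = 84.28 + 1.76 = 86.04 dB.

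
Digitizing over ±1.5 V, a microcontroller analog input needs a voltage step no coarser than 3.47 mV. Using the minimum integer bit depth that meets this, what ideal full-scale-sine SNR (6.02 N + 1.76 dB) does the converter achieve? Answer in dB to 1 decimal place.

62.0 dB

Span: 1.5 V − (-1.5 V) = 3 V.
3 V / 3.47 mV = 864.6. Since 2^9 = 512 and 2^10 = 1024, N = 10.
6.02(10) + 1.76 = 61.96 dB.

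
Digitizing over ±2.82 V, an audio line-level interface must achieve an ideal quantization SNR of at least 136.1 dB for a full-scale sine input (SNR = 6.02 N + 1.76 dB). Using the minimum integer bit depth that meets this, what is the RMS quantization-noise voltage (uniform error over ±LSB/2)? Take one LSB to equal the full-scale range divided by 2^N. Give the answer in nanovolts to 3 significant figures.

Range = 2.82 − (-2.82) = 5.64 V.
Solving 6.02 N ≥ 136.1 − 1.76: N ≥ 22.316. Round up → N = 23.
One LSB is 5.64 V / 8388608 = 0.67234 µV.
V_rms = LSB/√12 = 194 nV.

194 nV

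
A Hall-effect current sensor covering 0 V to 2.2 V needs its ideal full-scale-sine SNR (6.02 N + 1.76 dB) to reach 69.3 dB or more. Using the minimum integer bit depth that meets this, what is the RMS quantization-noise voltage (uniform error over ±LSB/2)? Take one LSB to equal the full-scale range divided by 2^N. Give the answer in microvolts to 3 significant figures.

155 µV

Span = 2.2 V.
6.02 N + 1.76 ≥ 69.3 gives N ≥ 11.219, so the minimum integer is 12.
LSB = 2.2 V / 2^12 = 0.53711 mV.
RMS noise = LSB/√12 = 155 µV.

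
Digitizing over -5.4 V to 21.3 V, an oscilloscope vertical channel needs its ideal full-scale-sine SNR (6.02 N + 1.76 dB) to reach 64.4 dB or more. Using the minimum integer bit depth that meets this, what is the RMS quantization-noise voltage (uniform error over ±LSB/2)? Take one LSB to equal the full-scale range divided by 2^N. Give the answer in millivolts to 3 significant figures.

3.76 mV

The full-scale span is 21.3 − (-5.4) = 26.7 V.
6.02 N + 1.76 ≥ 64.4 gives N ≥ 10.405, so the minimum integer is 11.
Step size = 26.7/2048 V = 13.037 mV.
V_rms = LSB/√12 = 3.76 mV.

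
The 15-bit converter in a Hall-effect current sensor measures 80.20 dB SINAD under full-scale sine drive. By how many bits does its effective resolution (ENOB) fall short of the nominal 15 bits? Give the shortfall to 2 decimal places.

1.97 bits

ENOB = (SINAD − 1.76)/6.02 = (80.20 − 1.76)/6.02 = 13.0299 bits.
Shortfall = 15 − 13.0299 = 1.9701 bits.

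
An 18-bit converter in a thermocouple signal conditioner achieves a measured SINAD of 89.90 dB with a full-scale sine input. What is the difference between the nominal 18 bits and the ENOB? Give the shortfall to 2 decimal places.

3.36 bits

ENOB = (SINAD − 1.76)/6.02 = (89.90 − 1.76)/6.02 = 14.6412 bits.
18 − 14.6412 = 3.36 bits below nominal.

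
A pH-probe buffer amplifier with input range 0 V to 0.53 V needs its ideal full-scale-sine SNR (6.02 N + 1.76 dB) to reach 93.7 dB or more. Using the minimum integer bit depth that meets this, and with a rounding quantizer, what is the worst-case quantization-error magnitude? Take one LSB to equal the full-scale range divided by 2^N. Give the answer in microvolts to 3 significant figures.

Range is 0.53 V.
Solving 6.02 N ≥ 93.7 − 1.76: N ≥ 15.272. Round up → N = 16.
One LSB is 0.53 V / 65536 = 8.0872 µV.
|e|_max = LSB/2 = 4.04 µV.

4.04 µV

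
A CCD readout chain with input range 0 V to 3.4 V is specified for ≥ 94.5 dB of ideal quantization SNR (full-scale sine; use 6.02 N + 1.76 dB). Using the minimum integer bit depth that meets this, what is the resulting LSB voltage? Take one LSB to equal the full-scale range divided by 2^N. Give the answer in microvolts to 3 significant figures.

51.9 µV

Span = 3.4 V.
6.02 N + 1.76 ≥ 94.5 gives N ≥ 15.405, so the minimum integer is 16.
LSB = 3.4 V / 2^16 = 51.9 µV.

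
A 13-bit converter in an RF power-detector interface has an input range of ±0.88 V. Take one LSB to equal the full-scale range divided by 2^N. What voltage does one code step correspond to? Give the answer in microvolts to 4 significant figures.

Full-scale range = 0.88 V − (-0.88 V) = 1.76 V.
There are 2^13 = 8192 steps.
One LSB is 1.76 V / 8192 = 214.8 µV.

214.8 µV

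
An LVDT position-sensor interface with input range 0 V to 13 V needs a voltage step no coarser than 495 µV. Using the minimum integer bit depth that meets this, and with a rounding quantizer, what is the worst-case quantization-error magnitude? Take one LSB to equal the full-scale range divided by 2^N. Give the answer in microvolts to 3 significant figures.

198 µV

V_FS = 13 V.
Required number of levels: 13/495 µV = 26263; smallest N with 2^N ≥ that is 15.
LSB = 13 V / 2^15 = 396.73 µV.
Max error for round-to-nearest is LSB/2 = 198 µV.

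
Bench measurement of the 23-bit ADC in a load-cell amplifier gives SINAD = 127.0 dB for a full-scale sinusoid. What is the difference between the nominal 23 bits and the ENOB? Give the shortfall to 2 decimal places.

2.20 bits

N_eff = (127.0 − 1.76)/6.02 = 20.8040 bits.
Shortfall = 23 − 20.8040 = 2.1960 bits.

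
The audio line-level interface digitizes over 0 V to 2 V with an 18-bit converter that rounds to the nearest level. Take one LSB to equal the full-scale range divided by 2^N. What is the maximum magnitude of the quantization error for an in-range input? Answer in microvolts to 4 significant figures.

3.815 µV

Range is 2 V.
LSB = 2 V / 2^18 = 7.62939 µV.
Worst-case error for round-to-nearest is half an LSB: 3.815 µV.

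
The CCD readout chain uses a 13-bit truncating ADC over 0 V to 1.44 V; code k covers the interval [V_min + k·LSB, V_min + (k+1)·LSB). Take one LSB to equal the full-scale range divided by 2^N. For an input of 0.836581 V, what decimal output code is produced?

Range is 1.44 V. LSB = 1.44 V / 2^13 ≈ 175.8 µV.
V_in − V_min = 0.836581 − (0) = 0.836581 V.
Divide by LSB: 0.836581 × 8192/1.44 = 4759.2164.
Truncating gives code 4759.

4759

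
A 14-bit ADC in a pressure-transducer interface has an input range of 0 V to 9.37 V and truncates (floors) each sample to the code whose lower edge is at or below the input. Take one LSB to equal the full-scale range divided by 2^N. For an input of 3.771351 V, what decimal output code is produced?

Range is 9.37 V. LSB = 9.37 V / 2^14 ≈ 0.5719 mV.
V_in − V_min = 3.771351 − (0) = 3.771351 V.
Divide by LSB: 3.771351 × 16384/9.37 = 6594.4306.
Truncating gives code 6594.

6594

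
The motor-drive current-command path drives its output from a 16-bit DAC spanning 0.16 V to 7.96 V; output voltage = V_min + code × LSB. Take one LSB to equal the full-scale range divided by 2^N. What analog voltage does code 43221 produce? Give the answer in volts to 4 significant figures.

Full-scale range = 7.96 V − (0.16 V) = 7.8 V. LSB = 7.8 V / 2^16.
V_out = 0.16 + 43221 × (7.8/65536) V
      = 0.16 V + 5.14410 V = 5.30410 V.

5.304 V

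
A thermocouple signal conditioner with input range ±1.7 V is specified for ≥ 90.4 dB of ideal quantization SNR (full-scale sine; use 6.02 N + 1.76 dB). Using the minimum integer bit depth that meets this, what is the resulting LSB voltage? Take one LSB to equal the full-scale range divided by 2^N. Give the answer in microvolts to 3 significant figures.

104 µV

Range = 1.7 − (-1.7) = 3.4 V.
6.02 N + 1.76 ≥ 90.4 gives N ≥ 14.724, so the minimum integer is 15.
Step size = 3.4/32768 V = 104 µV.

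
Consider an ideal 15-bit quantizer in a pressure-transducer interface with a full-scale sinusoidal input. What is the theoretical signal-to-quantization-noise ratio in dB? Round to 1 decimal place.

SNR = 6.02·15 + 1.76 = 92.06 dB.

92.1 dB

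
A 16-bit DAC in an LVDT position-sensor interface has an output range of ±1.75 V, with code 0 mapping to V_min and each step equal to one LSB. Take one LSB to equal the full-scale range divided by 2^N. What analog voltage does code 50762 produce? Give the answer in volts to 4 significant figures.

0.9610 V

Full-scale range = 1.75 V − (-1.75 V) = 3.5 V. LSB = 3.5 V / 2^16.
Output = V_min + (50762/65536) × range = -1.75 + 0.774567 × 3.5 V
      = -1.75 V + 2.71098 V = 0.960983 V.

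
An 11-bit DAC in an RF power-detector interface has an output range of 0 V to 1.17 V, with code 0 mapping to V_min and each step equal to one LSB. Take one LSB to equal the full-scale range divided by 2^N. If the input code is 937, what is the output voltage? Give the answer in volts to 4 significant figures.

Full-scale range = 1.17 V. LSB = 1.17 V / 2^11.
V_out = 0 + 937 × (1.17/2048) V
      = 0 V + 0.535298 V = 0.535298 V.

0.5353 V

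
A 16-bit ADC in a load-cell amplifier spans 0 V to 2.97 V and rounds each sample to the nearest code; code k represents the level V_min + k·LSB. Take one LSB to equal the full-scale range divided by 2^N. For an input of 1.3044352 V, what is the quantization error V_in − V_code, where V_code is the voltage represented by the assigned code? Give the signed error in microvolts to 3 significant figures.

V_FS = 2.97 V. LSB = 2.97 V / 2^16 ≈ 45.32 µV.
(V_in − V_min)/LSB = (1.3044352 − (0)) × 65536/2.97 = 28783.6583 → nearest code k = 28784.
V_code = V_min + k × range/2^16 = 0 + 28784 × 2.97/65536 = 1.3044506836 V.
V_in − V_code = 1.3044352 − (1.3044506836) = −15.5 µV.

−15.5 µV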